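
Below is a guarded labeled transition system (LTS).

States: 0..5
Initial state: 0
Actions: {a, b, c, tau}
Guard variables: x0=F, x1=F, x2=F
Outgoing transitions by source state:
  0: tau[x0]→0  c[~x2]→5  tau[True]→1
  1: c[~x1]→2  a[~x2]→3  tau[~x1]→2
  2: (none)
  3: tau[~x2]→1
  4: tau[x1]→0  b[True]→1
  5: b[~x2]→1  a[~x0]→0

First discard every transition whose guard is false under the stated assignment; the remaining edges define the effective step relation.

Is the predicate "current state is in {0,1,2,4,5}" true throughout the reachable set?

Answer: INVARIANT VIOLATED at state 3

Working:
Inv-set: {0,1,2,4,5}
R = {0,1,2,3,5}
  0: ✓
  1: ✓
  2: ✓
  3: VIOLATES
  5: ✓
counterexample path to 3: tau·a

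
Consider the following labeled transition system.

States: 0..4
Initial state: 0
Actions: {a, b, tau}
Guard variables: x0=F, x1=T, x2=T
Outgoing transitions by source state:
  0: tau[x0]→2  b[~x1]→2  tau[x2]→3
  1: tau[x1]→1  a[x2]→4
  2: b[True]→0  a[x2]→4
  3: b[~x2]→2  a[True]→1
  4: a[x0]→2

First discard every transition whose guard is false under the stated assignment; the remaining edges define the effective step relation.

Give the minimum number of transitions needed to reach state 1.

Breadth-first toward 1:
  depth 0: {0}
  depth 1: {3}
  depth 2: {1}
first hit 1 at d=2 via tau·a

Answer: 2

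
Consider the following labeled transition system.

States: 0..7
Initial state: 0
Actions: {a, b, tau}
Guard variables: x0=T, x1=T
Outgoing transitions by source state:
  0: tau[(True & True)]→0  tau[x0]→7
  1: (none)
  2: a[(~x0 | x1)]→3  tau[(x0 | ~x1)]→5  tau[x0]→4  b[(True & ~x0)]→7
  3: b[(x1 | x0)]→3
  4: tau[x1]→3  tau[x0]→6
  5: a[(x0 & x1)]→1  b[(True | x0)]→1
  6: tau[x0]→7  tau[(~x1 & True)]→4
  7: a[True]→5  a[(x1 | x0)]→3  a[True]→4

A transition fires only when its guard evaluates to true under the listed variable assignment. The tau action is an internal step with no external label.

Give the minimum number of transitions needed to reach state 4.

Answer: 2

Trace:
Breadth-first toward 4:
  depth 0: {0}
  depth 1: {7}
  depth 2: {3,4,5}
first hit 4 at d=2 via tau·a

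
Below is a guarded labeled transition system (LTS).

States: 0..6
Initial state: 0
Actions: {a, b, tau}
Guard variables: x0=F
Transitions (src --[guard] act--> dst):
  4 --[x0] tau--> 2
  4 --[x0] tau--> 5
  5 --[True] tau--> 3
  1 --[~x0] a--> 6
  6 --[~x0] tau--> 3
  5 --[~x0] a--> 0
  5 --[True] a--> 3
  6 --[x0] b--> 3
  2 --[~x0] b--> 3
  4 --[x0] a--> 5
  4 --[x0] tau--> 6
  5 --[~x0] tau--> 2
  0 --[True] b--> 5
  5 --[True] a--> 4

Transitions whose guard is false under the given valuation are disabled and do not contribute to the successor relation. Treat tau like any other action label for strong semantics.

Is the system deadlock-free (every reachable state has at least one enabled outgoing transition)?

Answer: DEADLOCK at state 3

Working:
Reach set: {0,2,3,4,5}
  0: b→5  [1 exit(s)]
  2: b→3  [1 exit(s)]
  3: ∅  [no exit]
  4: ∅  [no exit]
  5: a→0  a→3  a→4  tau→2  tau→3  [5 exit(s)]
Path to 3: b·tau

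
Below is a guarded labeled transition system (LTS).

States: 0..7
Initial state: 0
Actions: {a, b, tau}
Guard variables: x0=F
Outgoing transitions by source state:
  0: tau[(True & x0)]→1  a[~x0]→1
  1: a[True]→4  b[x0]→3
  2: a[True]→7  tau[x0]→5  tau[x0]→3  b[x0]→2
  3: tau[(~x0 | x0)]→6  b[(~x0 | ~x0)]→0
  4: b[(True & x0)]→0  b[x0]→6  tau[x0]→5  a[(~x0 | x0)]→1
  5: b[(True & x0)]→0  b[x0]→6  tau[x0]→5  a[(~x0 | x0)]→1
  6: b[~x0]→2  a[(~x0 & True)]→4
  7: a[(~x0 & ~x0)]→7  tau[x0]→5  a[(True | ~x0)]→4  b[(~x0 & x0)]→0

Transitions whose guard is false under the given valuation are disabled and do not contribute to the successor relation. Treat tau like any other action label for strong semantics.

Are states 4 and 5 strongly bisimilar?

Bisimulation quotient by refinement:
  P[0] = {{0,1,2,3,4,5,6,7}}
  P[1] = {{0,1,2,4,5,7},{3},{6}}
Fixed point at round 2; 3 class(es).
4∈{0,1,2,4,5,7}, 5∈{0,1,2,4,5,7}

Answer: BISIMILAR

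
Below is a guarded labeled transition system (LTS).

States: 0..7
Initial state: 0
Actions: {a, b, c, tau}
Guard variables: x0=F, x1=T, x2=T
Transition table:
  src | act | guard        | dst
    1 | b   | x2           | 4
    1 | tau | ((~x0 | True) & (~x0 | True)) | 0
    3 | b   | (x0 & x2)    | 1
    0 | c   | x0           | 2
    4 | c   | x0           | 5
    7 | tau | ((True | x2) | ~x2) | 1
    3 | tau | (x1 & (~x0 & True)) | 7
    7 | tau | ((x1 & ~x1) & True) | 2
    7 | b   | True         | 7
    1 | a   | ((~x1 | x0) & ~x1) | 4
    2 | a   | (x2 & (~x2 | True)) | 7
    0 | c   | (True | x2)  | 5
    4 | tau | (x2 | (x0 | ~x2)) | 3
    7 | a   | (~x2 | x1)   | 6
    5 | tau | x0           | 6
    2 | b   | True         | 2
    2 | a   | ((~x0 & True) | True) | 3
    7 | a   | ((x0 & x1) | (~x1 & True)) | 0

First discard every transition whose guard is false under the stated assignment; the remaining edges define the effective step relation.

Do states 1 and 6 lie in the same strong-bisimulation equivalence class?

Compute ~ classes (split until stable):
  round 0: {{0,1,2,3,4,5,6,7}}
  round 1: {{0},{1},{2},{3,4},{5,6},{7}}
  round 2: {{0},{1},{2},{3},{4},{5,6},{7}}
7 equivalence class(es) (converged in 3)
[1]={1}  [6]={5,6}

Answer: NOT BISIMILAR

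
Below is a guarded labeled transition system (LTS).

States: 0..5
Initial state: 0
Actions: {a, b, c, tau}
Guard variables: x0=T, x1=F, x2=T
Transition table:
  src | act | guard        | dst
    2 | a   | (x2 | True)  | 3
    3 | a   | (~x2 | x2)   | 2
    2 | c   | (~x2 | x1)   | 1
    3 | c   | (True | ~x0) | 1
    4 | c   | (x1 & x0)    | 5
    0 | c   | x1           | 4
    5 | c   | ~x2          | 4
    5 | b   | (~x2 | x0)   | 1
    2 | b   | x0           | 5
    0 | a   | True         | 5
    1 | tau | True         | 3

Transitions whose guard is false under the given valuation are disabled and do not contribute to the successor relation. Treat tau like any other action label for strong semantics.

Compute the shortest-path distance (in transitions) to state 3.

BFS to 3:
  depth 0: {0}
  depth 1: {5}
  depth 2: {1}
  depth 3: {3}
3 enters at depth 3; path a·b·tau

Answer: 3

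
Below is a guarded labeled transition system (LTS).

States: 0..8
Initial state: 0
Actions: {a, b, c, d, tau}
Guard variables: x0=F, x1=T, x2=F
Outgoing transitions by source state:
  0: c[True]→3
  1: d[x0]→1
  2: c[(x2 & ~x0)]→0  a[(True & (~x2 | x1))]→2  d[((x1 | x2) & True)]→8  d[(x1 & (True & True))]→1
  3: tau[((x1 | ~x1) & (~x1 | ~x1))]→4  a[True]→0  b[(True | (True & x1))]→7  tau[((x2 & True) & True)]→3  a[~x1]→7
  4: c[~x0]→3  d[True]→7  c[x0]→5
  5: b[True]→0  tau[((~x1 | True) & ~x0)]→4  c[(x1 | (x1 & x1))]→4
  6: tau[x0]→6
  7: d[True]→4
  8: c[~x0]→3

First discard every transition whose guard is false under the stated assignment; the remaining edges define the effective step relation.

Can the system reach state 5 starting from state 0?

Guard filter leaves 13 enabled edge(s).
L0 = {0}
L1 = {3}  now seen {0,3}
L2 = {7}  now seen {0,3,7}
L3 = {4}  now seen {0,3,4,7}
Reach set: {0,3,4,7}

Answer: UNREACHABLE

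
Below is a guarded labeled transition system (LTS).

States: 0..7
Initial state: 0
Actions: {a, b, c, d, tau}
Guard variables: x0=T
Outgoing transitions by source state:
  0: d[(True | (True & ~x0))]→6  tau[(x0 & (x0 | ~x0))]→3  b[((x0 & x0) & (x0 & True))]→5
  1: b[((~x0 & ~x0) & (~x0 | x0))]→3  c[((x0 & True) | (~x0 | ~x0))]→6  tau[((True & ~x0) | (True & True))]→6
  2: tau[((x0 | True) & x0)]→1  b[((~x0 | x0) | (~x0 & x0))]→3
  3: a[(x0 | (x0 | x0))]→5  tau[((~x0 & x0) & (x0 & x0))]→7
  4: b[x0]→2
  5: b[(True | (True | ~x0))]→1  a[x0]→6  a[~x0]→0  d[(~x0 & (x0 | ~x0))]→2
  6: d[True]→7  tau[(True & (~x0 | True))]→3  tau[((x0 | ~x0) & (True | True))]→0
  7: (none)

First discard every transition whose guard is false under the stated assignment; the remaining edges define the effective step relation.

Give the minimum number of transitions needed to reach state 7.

BFS to 7:
  L0 = {0}
  L1 = {3,5,6}
  L2 = {1,7}
first hit 7 at d=2 via d·d

Answer: 2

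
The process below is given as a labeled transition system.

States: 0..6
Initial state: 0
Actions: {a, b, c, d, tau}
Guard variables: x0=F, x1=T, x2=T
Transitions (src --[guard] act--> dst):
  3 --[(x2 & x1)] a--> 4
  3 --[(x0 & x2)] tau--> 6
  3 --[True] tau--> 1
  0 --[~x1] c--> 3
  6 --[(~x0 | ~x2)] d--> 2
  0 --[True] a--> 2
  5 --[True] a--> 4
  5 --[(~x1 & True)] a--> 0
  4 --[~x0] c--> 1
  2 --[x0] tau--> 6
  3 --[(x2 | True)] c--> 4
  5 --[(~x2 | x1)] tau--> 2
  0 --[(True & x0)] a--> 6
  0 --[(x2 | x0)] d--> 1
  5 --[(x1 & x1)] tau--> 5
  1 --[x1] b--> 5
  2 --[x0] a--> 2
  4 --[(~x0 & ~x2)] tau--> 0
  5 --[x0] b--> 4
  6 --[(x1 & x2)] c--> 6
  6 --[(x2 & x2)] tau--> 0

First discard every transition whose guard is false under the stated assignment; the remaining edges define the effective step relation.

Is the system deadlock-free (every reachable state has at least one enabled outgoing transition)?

Answer: DEADLOCK at state 2

Trace:
Reachable = {0,1,2,4,5}
  0: a→2  d→1  [2 out]
  1: b→5  [1 out]
  2: ∅  [no exit]
  4: c→1  [1 out]
  5: a→4  tau→2  tau→5  [3 out]
Path to 2: a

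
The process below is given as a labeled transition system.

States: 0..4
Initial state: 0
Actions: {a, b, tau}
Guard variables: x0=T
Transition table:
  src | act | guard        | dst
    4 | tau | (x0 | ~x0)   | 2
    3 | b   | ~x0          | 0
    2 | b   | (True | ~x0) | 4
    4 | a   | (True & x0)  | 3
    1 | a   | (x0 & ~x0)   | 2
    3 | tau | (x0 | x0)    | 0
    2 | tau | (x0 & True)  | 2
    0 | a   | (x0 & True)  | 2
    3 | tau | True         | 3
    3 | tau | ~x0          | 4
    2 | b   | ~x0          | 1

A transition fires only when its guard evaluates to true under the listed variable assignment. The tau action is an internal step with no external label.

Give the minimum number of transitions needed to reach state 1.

Answer: UNREACHABLE

Analysis:
Layered search for 1:
  depth 0: {0}
  depth 1: {2}
  depth 2: {4}
  depth 3: {3}
1 never appears.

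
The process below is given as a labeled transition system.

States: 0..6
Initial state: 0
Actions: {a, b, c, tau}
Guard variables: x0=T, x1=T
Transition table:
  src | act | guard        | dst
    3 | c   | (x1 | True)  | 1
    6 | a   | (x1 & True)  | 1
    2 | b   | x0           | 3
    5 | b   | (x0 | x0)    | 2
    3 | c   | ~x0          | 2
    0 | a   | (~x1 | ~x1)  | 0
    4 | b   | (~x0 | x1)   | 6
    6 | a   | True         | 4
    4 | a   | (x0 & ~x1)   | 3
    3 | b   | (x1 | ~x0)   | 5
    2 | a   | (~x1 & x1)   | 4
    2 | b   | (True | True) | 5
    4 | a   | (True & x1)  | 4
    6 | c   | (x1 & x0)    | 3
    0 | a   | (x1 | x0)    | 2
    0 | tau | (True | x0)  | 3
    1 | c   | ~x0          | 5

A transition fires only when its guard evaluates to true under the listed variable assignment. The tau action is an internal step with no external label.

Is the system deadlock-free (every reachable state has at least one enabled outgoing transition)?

Reach set: {0,1,2,3,5}
  0: a→2  tau→3  [2 exit(s)]
  1: ∅  [deadlock]
  2: b→3  b→5  [2 exit(s)]
  3: b→5  c→1  [2 exit(s)]
  5: b→2  [1 exit(s)]
witness 1: tau·c

Answer: DEADLOCK at state 1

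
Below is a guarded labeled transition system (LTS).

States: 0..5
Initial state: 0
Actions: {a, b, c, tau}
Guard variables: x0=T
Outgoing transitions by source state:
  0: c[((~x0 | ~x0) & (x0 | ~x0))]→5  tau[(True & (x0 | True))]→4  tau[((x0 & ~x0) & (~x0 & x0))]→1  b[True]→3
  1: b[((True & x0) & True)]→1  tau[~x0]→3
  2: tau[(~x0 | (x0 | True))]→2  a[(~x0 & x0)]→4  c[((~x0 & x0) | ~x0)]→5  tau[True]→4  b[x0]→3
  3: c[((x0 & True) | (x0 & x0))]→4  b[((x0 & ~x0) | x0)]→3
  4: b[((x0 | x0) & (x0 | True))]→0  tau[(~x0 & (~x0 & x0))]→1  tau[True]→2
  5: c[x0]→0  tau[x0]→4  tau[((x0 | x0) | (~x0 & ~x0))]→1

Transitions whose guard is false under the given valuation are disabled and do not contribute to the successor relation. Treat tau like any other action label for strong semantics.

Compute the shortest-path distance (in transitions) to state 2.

Answer: 2

Working:
BFS to 2:
  depth 0: {0}
  depth 1: {3,4}
  depth 2: {2}
depth(2)=2, e.g. tau·tau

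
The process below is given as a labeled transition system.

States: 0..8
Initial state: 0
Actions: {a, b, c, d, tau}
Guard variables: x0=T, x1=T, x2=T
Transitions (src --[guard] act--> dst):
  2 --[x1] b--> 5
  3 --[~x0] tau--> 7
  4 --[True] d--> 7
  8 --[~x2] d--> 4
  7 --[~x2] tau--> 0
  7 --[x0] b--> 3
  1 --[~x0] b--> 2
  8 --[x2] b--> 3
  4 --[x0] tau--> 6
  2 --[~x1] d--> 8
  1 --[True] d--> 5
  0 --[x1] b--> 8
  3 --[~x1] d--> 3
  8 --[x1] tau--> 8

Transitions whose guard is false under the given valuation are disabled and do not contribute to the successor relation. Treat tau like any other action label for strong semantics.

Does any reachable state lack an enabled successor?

Answer: DEADLOCK at state 3

Trace:
Reach set: {0,3,8}
  0: b→8  [1 out]
  3: ∅  [no exit]
  8: b→3  tau→8  [2 out]
witness 3: b·b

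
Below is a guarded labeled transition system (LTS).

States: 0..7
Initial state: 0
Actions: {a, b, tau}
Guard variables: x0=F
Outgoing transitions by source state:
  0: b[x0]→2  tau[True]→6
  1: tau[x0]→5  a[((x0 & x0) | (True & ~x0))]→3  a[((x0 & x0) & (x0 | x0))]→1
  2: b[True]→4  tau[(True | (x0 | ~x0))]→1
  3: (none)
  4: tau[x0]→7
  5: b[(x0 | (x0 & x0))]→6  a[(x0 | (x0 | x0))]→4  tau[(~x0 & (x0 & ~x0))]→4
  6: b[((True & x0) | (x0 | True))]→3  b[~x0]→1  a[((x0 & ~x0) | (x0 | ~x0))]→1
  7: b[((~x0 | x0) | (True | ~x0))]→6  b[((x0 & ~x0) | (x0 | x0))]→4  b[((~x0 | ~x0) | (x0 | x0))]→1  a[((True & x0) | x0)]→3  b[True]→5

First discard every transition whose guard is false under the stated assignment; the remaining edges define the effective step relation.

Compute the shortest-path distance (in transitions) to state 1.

Answer: 2

Working:
BFS to 1:
  L0 = {0}
  L1 = {6}
  L2 = {1,3}
1 enters at depth 2; path tau·a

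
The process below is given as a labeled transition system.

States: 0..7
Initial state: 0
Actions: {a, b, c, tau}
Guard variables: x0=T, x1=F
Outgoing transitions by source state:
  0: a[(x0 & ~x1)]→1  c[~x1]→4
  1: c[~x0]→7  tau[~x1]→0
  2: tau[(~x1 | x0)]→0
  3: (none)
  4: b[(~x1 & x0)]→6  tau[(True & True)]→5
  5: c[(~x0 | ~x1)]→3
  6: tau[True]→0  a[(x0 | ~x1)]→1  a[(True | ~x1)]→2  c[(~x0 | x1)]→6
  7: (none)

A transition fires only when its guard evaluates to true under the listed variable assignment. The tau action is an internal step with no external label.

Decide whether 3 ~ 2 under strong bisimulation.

Refine partition for ~:
  P[0] = {{0,1,2,3,4,5,6,7}}
  P[1] = {{0},{1,2},{3,7},{4},{5},{6}}
Fixed point at round 2; 6 class(es).
3∈{3,7}, 2∈{1,2}

Answer: NOT BISIMILAR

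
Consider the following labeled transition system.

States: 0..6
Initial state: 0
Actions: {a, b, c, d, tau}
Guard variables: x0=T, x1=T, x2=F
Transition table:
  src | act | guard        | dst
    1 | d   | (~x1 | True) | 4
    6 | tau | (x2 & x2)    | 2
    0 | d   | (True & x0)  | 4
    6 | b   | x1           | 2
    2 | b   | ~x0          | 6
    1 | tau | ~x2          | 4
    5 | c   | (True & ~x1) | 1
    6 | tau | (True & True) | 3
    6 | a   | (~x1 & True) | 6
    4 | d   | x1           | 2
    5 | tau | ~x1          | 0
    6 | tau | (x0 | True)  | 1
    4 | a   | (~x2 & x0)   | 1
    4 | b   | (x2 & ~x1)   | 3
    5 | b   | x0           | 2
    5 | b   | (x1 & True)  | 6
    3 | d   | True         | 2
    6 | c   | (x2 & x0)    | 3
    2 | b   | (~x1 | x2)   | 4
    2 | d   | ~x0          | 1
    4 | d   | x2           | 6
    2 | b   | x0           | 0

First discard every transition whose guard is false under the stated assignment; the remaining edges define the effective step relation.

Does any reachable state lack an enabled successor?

Answer: DEADLOCK-FREE

Trace:
Reachable = {0,1,2,4}
  0: d→4  [1 out]
  1: d→4  tau→4  [2 out]
  2: b→0  [1 out]
  4: a→1  d→2  [2 out]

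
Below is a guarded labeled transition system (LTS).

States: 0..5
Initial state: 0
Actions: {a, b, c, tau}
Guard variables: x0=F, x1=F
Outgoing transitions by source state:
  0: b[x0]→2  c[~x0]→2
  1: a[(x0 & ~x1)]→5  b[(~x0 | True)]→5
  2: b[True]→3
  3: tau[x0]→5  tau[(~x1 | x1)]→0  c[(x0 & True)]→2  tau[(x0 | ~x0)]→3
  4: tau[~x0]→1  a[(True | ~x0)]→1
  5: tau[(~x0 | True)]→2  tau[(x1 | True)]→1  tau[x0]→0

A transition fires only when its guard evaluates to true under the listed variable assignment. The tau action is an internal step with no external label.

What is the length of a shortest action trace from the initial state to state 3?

Answer: 2

Trace:
Breadth-first toward 3:
  depth 0: {0}
  depth 1: {2}
  depth 2: {3}
depth(3)=2, e.g. c·b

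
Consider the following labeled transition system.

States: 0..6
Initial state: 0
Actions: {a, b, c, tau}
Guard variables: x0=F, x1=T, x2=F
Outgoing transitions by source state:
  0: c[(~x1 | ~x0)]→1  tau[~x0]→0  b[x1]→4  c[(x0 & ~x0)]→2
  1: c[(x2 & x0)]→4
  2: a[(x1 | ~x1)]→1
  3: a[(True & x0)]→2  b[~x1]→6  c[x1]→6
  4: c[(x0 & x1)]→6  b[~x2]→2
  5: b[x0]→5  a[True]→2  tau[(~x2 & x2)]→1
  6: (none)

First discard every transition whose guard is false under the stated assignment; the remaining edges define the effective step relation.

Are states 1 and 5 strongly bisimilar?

Refine partition for ~:
  P[0] = {{0,1,2,3,4,5,6}}
  P[1] = {{0},{1,6},{2,5},{3},{4}}
  P[2] = {{0},{1,6},{2},{3},{4},{5}}
stable after 3 split(s): 6 block(s)
1∈{1,6}, 5∈{5}

Answer: NOT BISIMILAR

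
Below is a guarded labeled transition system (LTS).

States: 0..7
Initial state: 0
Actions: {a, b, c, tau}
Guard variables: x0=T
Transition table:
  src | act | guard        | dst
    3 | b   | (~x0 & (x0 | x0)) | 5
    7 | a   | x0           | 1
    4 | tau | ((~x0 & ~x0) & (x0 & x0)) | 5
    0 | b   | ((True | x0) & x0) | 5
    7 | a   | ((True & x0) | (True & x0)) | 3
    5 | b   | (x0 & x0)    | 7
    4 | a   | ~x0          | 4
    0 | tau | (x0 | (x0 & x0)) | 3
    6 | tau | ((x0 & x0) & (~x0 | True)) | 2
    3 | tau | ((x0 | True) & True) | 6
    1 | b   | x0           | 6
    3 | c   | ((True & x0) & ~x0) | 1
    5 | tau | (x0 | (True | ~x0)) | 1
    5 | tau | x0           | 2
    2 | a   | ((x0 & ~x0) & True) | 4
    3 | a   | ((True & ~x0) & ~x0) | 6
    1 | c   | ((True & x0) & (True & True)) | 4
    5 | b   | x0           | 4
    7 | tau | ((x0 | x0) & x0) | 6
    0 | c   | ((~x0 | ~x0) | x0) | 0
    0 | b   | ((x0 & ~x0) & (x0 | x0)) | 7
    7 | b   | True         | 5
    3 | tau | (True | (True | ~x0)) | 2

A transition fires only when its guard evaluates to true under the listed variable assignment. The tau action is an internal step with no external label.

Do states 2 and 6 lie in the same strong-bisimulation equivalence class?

Refine partition for ~:
  π0 = {{0,1,2,3,4,5,6,7}}
  π1 = {{0},{1},{2,4},{3,6},{5},{7}}
  π2 = {{0},{1},{2,4},{3},{5},{6},{7}}
stable after 3 split(s): 7 block(s)
2∈{2,4}, 6∈{6}

Answer: NOT BISIMILAR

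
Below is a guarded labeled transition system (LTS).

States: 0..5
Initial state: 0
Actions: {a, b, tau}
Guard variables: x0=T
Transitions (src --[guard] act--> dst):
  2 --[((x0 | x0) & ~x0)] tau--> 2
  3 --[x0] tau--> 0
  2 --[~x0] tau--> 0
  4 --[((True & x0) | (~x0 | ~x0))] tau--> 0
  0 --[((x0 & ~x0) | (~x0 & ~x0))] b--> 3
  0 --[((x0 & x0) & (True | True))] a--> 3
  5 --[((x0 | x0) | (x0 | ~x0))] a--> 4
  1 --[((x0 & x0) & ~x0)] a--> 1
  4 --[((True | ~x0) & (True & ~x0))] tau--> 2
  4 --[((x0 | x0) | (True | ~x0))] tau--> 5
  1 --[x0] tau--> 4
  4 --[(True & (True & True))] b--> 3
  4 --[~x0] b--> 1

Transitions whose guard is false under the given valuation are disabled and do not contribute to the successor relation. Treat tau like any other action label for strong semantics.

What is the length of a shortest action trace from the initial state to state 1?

Answer: UNREACHABLE

Analysis:
Breadth-first toward 1:
  depth 0: {0}
  depth 1: {3}
1 never appears.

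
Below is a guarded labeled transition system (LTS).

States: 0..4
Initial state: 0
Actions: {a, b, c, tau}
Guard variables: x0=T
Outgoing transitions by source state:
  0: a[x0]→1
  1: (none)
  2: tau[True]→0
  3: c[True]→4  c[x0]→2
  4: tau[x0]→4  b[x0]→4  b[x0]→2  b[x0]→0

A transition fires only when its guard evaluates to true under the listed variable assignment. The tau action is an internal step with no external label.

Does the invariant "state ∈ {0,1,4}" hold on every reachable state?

Answer: INVARIANT HOLDS

Analysis:
Allowed set {0,1,4}
Reach set: {0,1}
  0: safe
  1: safe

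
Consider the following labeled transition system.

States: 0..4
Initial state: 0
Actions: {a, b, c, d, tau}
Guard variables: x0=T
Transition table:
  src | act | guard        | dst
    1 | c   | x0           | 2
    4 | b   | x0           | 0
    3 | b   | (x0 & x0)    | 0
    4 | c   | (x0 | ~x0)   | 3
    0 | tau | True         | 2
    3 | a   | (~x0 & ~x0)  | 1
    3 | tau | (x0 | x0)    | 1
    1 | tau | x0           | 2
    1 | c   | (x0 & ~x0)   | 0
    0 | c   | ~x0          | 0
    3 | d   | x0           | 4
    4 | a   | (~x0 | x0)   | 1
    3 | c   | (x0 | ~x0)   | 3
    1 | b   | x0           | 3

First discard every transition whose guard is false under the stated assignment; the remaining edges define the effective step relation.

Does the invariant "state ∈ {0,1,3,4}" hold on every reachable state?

Answer: INVARIANT VIOLATED at state 2

Trace:
Safe = {0,1,3,4}
Reachable = {0,2}
  0: ok
  2: ✗ unsafe
reach 2 via tau — violates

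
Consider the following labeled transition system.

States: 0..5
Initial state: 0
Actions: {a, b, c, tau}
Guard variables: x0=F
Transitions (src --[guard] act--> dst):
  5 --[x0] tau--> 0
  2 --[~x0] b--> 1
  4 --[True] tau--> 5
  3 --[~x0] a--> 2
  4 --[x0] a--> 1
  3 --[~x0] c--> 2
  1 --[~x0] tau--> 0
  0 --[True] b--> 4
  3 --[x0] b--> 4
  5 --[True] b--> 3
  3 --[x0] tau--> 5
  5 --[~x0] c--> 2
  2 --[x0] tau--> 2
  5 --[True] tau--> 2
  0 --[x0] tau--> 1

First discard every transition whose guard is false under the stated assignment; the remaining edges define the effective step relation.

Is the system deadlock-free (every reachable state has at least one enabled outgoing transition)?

Answer: DEADLOCK-FREE

Trace:
Reach set: {0,1,2,3,4,5}
  0: b→4  [deg 1]
  1: tau→0  [deg 1]
  2: b→1  [deg 1]
  3: a→2  c→2  [deg 2]
  4: tau→5  [deg 1]
  5: b→3  c→2  tau→2  [deg 3]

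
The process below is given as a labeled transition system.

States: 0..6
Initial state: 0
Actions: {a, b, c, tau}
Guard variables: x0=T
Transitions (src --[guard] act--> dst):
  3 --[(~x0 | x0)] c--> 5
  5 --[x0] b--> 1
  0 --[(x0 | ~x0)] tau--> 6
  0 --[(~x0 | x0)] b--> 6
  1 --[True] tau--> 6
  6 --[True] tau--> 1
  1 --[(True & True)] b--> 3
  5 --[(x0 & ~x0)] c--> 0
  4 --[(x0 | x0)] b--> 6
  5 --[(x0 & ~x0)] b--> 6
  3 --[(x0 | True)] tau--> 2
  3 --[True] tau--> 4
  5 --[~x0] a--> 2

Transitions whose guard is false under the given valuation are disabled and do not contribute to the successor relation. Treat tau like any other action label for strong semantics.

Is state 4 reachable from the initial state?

Answer: REACHABLE

Working:
Guard filter leaves 10 enabled edge(s).
depth 0: {0}
depth 1: {6}  cumulative {0,6}
depth 2: {1}  cumulative {0,1,6}
depth 3: {3}  cumulative {0,1,3,6}
depth 4: {2,4,5}  cumulative {0,1,2,3,4,5,6}
Reachable = {0,1,2,3,4,5,6}
trace reaching 4: tau·tau·b·tau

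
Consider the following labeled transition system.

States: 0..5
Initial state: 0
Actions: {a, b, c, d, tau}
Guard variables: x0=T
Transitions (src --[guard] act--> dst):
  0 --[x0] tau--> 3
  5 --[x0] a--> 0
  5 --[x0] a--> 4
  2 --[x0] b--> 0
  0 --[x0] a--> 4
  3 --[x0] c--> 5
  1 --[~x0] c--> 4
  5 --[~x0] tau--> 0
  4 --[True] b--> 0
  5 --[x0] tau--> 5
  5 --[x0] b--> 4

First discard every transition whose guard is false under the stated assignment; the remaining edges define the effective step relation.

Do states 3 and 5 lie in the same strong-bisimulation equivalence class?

Answer: NOT BISIMILAR

Working:
Compute ~ classes (split until stable):
  π0 = {{0,1,2,3,4,5}}
  π1 = {{0},{1},{2,4},{3},{5}}
5 equivalence class(es) (converged in 2)
[3]={3}  [5]={5}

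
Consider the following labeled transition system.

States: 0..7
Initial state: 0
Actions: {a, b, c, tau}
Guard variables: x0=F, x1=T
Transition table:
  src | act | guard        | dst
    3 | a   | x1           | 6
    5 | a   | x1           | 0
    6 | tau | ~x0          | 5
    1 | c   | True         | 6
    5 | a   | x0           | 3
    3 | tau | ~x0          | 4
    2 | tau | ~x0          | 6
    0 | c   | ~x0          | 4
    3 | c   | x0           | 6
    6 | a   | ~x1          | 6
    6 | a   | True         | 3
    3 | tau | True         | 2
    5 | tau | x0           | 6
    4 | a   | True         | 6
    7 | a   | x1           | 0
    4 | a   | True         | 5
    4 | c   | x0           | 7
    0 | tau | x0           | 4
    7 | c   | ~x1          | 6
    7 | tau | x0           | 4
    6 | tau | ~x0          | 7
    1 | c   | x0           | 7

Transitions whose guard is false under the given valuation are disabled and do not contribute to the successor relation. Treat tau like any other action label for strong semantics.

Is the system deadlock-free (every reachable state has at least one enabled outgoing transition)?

Answer: DEADLOCK-FREE

Trace:
Reachable = {0,2,3,4,5,6,7}
  0: c→4  [1 out]
  2: tau→6  [1 out]
  3: a→6  tau→2  tau→4  [3 out]
  4: a→5  a→6  [2 out]
  5: a→0  [1 out]
  6: a→3  tau→5  tau→7  [3 out]
  7: a→0  [1 out]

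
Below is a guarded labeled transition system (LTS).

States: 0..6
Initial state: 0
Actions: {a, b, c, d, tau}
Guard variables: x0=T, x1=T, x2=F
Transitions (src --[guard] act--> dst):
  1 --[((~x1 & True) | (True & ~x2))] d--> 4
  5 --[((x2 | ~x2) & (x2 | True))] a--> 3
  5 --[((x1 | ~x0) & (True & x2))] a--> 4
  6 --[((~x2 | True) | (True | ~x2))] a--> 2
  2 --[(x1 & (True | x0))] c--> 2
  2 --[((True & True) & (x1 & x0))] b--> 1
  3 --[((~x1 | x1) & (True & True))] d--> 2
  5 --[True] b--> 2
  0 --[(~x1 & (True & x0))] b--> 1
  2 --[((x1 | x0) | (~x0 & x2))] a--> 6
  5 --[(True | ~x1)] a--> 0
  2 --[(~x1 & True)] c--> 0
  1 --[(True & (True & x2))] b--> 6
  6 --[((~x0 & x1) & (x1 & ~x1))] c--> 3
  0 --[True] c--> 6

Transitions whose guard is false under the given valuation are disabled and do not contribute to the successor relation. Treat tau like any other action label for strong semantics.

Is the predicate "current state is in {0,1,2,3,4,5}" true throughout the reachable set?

Answer: INVARIANT VIOLATED at state 6

Analysis:
Allowed set {0,1,2,3,4,5}
Reachable = {0,1,2,4,6}
  0: safe
  1: safe
  2: safe
  4: safe
  6: VIOLATES
witness against invariant: c → 6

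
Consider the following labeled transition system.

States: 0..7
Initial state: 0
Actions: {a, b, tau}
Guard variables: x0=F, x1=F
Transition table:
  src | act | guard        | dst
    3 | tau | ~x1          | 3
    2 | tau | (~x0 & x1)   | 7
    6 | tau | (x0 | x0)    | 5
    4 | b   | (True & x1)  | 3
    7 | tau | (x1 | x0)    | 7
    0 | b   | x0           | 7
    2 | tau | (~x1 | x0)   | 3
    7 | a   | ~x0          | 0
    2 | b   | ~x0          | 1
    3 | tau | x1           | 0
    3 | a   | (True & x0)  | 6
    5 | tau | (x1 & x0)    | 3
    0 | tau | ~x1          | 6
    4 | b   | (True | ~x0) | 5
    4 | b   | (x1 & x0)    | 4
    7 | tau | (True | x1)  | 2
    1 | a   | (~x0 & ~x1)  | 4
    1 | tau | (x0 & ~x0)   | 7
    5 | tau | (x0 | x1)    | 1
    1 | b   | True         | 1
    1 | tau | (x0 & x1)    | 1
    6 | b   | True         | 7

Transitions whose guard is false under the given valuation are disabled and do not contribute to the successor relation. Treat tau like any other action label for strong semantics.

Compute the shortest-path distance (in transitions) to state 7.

BFS to 7:
  depth 0: {0}
  depth 1: {6}
  depth 2: {7}
depth(7)=2, e.g. tau·b

Answer: 2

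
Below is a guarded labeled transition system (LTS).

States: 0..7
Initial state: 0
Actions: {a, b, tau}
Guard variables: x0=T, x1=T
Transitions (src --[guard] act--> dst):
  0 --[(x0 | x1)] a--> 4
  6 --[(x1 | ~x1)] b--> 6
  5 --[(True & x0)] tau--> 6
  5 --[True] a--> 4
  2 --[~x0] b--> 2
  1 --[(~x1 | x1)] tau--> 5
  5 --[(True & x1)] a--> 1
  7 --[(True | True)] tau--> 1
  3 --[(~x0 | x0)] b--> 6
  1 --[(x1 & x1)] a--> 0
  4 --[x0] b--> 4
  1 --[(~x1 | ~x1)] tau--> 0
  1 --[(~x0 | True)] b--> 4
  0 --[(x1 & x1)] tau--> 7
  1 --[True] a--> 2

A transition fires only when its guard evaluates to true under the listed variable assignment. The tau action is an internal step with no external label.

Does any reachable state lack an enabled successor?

Answer: DEADLOCK at state 2

Analysis:
R = {0,1,2,4,5,6,7}
  0: a→4  tau→7  [deg 2]
  1: a→0  a→2  b→4  tau→5  [deg 4]
  2: ∅  [deadlock]
  4: b→4  [deg 1]
  5: a→1  a→4  tau→6  [deg 3]
  6: b→6  [deg 1]
  7: tau→1  [deg 1]
Path to 2: tau·tau·a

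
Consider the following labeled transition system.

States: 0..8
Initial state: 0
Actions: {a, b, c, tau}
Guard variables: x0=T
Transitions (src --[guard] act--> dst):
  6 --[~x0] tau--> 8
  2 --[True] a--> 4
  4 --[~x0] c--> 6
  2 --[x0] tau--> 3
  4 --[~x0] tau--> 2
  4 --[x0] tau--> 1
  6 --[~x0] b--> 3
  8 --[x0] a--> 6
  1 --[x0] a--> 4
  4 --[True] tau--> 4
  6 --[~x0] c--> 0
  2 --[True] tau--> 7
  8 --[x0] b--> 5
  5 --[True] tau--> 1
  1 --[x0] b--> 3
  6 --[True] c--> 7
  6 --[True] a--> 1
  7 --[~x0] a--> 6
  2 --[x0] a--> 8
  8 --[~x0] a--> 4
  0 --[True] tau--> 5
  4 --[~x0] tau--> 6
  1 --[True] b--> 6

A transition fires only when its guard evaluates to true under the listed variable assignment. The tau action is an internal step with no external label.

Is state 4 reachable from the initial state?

Answer: REACHABLE

Trace:
Guard filter leaves 15 enabled edge(s).
depth 0: {0}
depth 1: {5}  now seen {0,5}
depth 2: {1}  now seen {0,1,5}
depth 3: {3,4,6}  now seen {0,1,3,4,5,6}
depth 4: {7}  now seen {0,1,3,4,5,6,7}
Reach set: {0,1,3,4,5,6,7}
trace reaching 4: tau·tau·a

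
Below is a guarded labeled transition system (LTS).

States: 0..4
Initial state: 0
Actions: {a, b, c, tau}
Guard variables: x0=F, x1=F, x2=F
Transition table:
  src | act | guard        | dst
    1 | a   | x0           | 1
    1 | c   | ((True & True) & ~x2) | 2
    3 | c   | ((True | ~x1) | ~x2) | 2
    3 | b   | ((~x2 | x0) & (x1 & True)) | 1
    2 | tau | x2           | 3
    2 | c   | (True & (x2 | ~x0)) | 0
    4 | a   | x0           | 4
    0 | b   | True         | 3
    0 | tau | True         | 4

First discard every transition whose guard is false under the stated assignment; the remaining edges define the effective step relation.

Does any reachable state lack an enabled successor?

Reach set: {0,2,3,4}
  0: b→3  tau→4  [2 exit(s)]
  2: c→0  [1 exit(s)]
  3: c→2  [1 exit(s)]
  4: ∅  [deadlock]
witness 4: tau

Answer: DEADLOCK at state 4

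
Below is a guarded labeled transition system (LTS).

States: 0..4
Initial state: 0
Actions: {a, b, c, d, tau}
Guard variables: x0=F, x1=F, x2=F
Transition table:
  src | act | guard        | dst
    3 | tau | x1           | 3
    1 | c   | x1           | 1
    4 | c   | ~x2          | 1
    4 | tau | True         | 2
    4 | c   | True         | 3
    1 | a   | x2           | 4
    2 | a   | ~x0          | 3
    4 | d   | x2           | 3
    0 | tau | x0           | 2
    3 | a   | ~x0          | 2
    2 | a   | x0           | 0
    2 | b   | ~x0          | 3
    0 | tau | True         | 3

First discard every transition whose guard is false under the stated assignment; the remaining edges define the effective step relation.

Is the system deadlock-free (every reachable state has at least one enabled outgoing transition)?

Answer: DEADLOCK-FREE

Analysis:
Reach set: {0,2,3}
  0: tau→3  [1 out]
  2: a→3  b→3  [2 out]
  3: a→2  [1 out]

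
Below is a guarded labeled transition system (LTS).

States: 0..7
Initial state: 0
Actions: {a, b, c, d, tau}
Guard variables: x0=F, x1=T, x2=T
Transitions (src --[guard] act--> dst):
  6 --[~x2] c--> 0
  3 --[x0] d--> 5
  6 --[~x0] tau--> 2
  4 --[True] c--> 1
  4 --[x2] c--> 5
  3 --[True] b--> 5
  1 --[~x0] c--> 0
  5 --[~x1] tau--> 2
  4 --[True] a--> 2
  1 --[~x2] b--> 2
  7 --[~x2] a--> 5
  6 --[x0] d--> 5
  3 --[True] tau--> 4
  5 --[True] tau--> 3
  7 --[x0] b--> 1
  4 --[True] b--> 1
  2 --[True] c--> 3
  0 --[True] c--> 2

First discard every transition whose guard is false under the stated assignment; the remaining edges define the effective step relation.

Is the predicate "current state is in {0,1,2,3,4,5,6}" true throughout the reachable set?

Inv-set: {0,1,2,3,4,5,6}
R = {0,1,2,3,4,5}
  0: ✓
  1: ✓
  2: ✓
  3: ✓
  4: ✓
  5: ✓

Answer: INVARIANT HOLDS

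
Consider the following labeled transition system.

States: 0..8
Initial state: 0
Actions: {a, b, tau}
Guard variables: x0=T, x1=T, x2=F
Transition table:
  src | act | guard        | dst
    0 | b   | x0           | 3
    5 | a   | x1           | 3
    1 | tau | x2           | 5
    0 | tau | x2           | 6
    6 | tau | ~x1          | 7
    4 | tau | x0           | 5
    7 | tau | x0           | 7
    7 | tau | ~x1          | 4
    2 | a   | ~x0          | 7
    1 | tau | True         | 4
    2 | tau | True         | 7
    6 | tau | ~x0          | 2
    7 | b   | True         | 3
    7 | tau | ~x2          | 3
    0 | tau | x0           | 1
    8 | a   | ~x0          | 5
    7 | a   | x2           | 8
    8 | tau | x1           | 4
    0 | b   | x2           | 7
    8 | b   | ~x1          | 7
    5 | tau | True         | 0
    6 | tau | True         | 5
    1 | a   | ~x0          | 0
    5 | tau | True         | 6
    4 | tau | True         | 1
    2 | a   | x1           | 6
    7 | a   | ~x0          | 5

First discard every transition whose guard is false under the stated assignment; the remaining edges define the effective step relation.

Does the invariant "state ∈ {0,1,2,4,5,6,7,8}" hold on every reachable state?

Inv-set: {0,1,2,4,5,6,7,8}
Reach set: {0,1,3,4,5,6}
  0: ok
  1: ok
  3: ✗ unsafe
  4: ok
  5: ok
  6: ok
counterexample path to 3: b

Answer: INVARIANT VIOLATED at state 3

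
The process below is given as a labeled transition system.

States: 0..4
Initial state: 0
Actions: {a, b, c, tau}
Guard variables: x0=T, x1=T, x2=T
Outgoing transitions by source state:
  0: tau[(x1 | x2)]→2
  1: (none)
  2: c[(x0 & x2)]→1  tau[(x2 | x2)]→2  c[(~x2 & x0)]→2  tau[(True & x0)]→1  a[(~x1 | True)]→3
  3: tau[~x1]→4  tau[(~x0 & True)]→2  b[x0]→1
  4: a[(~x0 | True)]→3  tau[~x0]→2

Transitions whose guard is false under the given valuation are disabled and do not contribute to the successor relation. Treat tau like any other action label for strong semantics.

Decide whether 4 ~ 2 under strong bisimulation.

Compute ~ classes (split until stable):
  round 0: {{0,1,2,3,4}}
  round 1: {{0},{1},{2},{3},{4}}
stable after 2 split(s): 5 block(s)
4∈{4}, 2∈{2}

Answer: NOT BISIMILAR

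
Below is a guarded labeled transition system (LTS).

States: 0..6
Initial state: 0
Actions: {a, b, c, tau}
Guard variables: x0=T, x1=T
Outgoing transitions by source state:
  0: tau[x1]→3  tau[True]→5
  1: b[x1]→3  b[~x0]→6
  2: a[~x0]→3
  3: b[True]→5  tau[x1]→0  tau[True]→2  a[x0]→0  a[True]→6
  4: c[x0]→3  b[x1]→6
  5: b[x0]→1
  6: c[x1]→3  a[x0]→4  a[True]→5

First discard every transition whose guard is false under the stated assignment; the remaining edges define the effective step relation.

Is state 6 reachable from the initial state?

14 transition(s) survive guard evaluation.
Layer 0: {0}
Layer 1: {3,5}  cumulative {0,3,5}
Layer 2: {1,2,6}  cumulative {0,1,2,3,5,6}
Layer 3: {4}  cumulative {0,1,2,3,4,5,6}
Reachable = {0,1,2,3,4,5,6}
trace reaching 6: tau·a

Answer: REACHABLE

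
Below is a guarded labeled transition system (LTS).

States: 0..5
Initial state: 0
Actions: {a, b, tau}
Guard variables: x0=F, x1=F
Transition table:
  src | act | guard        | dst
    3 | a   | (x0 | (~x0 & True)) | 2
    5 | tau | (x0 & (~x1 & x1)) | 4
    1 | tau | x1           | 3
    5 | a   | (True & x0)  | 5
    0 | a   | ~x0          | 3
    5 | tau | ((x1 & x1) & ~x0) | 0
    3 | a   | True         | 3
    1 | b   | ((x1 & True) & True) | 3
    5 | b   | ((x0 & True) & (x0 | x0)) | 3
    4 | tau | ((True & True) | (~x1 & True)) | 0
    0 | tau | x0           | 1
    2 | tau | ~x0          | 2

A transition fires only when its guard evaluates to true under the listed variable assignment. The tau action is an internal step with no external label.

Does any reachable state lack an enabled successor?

R = {0,2,3}
  0: a→3  [deg 1]
  2: tau→2  [deg 1]
  3: a→2  a→3  [deg 2]

Answer: DEADLOCK-FREE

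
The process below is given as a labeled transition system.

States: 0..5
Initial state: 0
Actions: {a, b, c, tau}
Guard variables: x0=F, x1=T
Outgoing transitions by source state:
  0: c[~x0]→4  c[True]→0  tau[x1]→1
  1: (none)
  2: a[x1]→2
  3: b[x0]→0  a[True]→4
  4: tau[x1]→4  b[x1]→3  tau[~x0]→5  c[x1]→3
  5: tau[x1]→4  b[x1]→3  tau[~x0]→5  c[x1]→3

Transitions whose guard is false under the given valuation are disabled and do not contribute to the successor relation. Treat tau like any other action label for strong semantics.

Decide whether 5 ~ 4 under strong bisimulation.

Answer: BISIMILAR

Working:
Refine partition for ~:
  P[0] = {{0,1,2,3,4,5}}
  P[1] = {{0},{1},{2,3},{4,5}}
  P[2] = {{0},{1},{2},{3},{4,5}}
Fixed point at round 3; 5 class(es).
[5]={4,5}  [4]={4,5}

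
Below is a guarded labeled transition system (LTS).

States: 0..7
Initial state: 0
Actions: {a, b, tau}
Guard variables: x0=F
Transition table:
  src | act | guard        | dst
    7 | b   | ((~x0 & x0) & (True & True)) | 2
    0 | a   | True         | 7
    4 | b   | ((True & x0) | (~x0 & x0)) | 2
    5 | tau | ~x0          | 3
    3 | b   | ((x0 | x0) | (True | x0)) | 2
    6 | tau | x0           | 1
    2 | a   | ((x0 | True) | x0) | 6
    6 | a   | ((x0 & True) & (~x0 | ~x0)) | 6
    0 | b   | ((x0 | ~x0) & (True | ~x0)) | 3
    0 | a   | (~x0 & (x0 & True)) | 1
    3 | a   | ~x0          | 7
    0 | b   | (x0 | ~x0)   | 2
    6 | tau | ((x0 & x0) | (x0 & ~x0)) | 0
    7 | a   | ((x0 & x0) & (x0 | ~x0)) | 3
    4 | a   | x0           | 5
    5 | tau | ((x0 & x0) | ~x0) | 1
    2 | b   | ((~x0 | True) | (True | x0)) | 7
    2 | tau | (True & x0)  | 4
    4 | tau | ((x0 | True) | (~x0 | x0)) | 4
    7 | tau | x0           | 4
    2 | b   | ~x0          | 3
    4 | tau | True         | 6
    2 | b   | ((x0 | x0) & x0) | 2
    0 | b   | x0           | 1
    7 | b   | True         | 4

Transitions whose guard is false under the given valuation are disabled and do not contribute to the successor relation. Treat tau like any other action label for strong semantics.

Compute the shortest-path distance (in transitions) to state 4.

BFS to 4:
  Layer 0: {0}
  Layer 1: {2,3,7}
  Layer 2: {4,6}
depth(4)=2, e.g. a·b

Answer: 2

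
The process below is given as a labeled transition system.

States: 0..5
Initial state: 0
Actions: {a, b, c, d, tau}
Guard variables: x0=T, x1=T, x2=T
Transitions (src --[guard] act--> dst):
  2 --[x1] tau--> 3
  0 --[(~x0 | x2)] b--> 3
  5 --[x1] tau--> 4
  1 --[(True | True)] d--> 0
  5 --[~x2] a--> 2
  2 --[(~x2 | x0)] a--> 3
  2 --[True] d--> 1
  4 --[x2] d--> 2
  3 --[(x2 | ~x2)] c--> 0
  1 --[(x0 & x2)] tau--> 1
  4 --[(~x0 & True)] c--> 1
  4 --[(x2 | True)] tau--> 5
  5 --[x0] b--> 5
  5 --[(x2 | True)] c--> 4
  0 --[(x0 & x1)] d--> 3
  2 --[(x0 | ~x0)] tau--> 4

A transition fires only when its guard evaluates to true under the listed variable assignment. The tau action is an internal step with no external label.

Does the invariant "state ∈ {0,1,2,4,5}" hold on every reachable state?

Safe = {0,1,2,4,5}
R = {0,3}
  0: safe
  3: ✗ unsafe
witness against invariant: b → 3

Answer: INVARIANT VIOLATED at state 3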